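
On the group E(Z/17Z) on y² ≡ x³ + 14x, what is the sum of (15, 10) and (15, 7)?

The two points share x = 15 and their y-coordinates satisfy 10 + 7 ≡ 0 (mod 17), so they are inverses. Their sum is O.

O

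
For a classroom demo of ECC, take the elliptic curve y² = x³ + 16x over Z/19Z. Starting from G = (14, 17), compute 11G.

(12, 18)

Repeated addition: build up to 11G.
2G: tangent at (14, 17): λ = (3·14² + 16)/(2·17) ≡ 15/15. 15⁻¹ ≡ 14 (mod 19), so λ ≡ 15·14 ≡ 1.
  x = λ² - 14 - 14 = 1 - 28 ≡ 11; y = λ·(14 - 11) - 17 ≡ 5. → (11, 5)
3G: (11, 5) + (14, 17). λ = (17 - 5)/(14 - 11) ≡ 12/3 mod 19. 3⁻¹ ≡ 13 (mod 19), so λ ≡ 4.
  x = λ² - 11 - 14 = 16 - 25 ≡ 10; y = λ·(11 - 10) - 5 ≡ 18. → (10, 18)
4G: (10, 18) + (14, 17). λ = (17 - 18)/(14 - 10) ≡ 18/4 mod 19. 4⁻¹ ≡ 5 (mod 19), so λ ≡ 14.
  x = λ² - 10 - 14 = 196 - 24 ≡ 1; y = λ·(10 - 1) - 18 ≡ 13. → (1, 13)
5G: (1, 13) + (14, 17). λ = (17 - 13)/(14 - 1) ≡ 4/13 mod 19. 13⁻¹ ≡ 3 (mod 19) since 13·3 = 39 ≡ 1, so λ ≡ 12.
  x = λ² - 1 - 14 = 144 - 15 ≡ 15; y = λ·(1 - 15) - 13 ≡ 9. → (15, 9)
6G: (15, 9) + (14, 17). λ = (17 - 9)/(14 - 15) ≡ 8/18 mod 19. 18⁻¹ ≡ 18 (mod 19) since 18·18 = 324 ≡ 1, so λ ≡ 11.
  x = λ² - 15 - 14 = 121 - 29 ≡ 16; y = λ·(15 - 16) - 9 ≡ 18. → (16, 18)
7G: (16, 18) + (14, 17). λ = (17 - 18)/(14 - 16) ≡ 18/17 mod 19. 17⁻¹ ≡ 9 (mod 19), so λ ≡ 10.
  x = λ² - 16 - 14 = 100 - 30 ≡ 13; y = λ·(16 - 13) - 18 ≡ 12. → (13, 12)
8G: (13, 12) + (14, 17). λ = (17 - 12)/(14 - 13) ≡ 5/1 mod 19. 1⁻¹ ≡ 1 (mod 19), so λ ≡ 5.
  x = λ² - 13 - 14 = 25 - 27 ≡ 17; y = λ·(13 - 17) - 12 ≡ 6. → (17, 6)
9G: (17, 6) + (14, 17). λ = (17 - 6)/(14 - 17) ≡ 11/16 mod 19. 16⁻¹ ≡ 6 (mod 19), so λ ≡ 9.
  x = λ² - 17 - 14 = 81 - 31 ≡ 12; y = λ·(17 - 12) - 6 ≡ 1. → (12, 1)
10G: (12, 1) + (14, 17). λ = (17 - 1)/(14 - 12) ≡ 16/2 mod 19. 2⁻¹ ≡ 10 (mod 19), so λ ≡ 8.
  x = λ² - 12 - 14 = 64 - 26 ≡ 0; y = λ·(12 - 0) - 1 ≡ 0. → (0, 0)
11G: (0, 0) + (14, 17). λ = (17 - 0)/(14 - 0) ≡ 17/14 mod 19. 14⁻¹ ≡ 15 (mod 19), so λ ≡ 8.
  x = λ² - 0 - 14 = 64 - 14 ≡ 12; y = λ·(0 - 12) - 0 ≡ 18. → (12, 18)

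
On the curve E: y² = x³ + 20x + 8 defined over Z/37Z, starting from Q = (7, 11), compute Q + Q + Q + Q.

(33, 30)

Double-and-add on 4 = (100)₂. Start with Q = (7, 11) for the leading 1-bit.
double: tangent at (7, 11): λ = (3·7² + 20)/(2·11) ≡ 19/22. 22⁻¹ ≡ 32 (mod 37) since 22·32 = 704 ≡ 1, so λ ≡ 19·32 ≡ 16.
  x = λ² - 7 - 7 = 256 - 14 ≡ 20; y = λ·(7 - 20) - 11 ≡ 3. → (20, 3)
double: tangent at (20, 3): λ = (3·20² + 20)/(2·3) ≡ 36/6. 6⁻¹ ≡ 31 (mod 37), so λ ≡ 36·31 ≡ 6.
  x = λ² - 20 - 20 = 36 - 40 ≡ 33; y = λ·(20 - 33) - 3 ≡ 30. → (33, 30)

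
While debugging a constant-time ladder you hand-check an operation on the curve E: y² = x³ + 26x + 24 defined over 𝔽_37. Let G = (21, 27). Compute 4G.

Double-and-add on 4 = (100)₂. Start with G = (21, 27) for the leading 1-bit.
double: tangent at (21, 27): λ = (3·21² + 26)/(2·27) ≡ 17/17. 17⁻¹ ≡ 24 (mod 37), so λ ≡ 17·24 ≡ 1.
  x = λ² - 21 - 21 = 1 - 42 ≡ 33; y = λ·(21 - 33) - 27 ≡ 35. → (33, 35)
double: tangent at (33, 35): λ = (3·33² + 26)/(2·35) ≡ 0/33. 33⁻¹ ≡ 9 (mod 37), so λ ≡ 0·9 ≡ 0.
  x = λ² - 33 - 33 = 0 - 66 ≡ 8; y = λ·(33 - 8) - 35 ≡ 2. → (8, 2)

(8, 2)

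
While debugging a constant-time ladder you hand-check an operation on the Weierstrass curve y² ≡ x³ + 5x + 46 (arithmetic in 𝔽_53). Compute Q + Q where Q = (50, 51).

(17, 3)

tangent at (50, 51): λ = (3·50² + 5)/(2·51) ≡ 32/49. 49⁻¹ ≡ 13 (mod 53) since 49·13 = 637 ≡ 1, so λ ≡ 32·13 ≡ 45.
  x = λ² - 50 - 50 = 2025 - 100 ≡ 17; y = λ·(50 - 17) - 51 ≡ 3. → (17, 3)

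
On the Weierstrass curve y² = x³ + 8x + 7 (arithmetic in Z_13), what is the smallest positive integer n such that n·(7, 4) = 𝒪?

11

2P: tangent at (7, 4): λ = (3·7² + 8)/(2·4) ≡ 12/8. 8⁻¹ ≡ 5 (mod 13) since 8·5 = 40 ≡ 1, so λ ≡ 12·5 ≡ 8.
  x = λ² - 7 - 7 = 64 - 14 ≡ 11; y = λ·(7 - 11) - 4 ≡ 3. → (11, 3)
3P: (11, 3) + (7, 4). λ = (4 - 3)/(7 - 11) ≡ 1/9 mod 13. 9⁻¹ ≡ 3 (mod 13), so λ ≡ 3.
  x = λ² - 11 - 7 = 9 - 18 ≡ 4; y = λ·(11 - 4) - 3 ≡ 5. → (4, 5)
4P: (4, 5) + (7, 4). λ = (4 - 5)/(7 - 4) ≡ 12/3 mod 13. 3⁻¹ ≡ 9 (mod 13), so λ ≡ 4.
  x = λ² - 4 - 7 = 16 - 11 ≡ 5; y = λ·(4 - 5) - 5 ≡ 4. → (5, 4)
5P: (5, 4) + (7, 4). λ = (4 - 4)/(7 - 5) ≡ 0/2 mod 13. 2⁻¹ ≡ 7 (mod 13), so λ ≡ 0.
  x = λ² - 5 - 7 = 0 - 12 ≡ 1; y = λ·(5 - 1) - 4 ≡ 9. → (1, 9)
6P: (1, 9) + (7, 4). λ = (4 - 9)/(7 - 1) ≡ 8/6 mod 13. 6⁻¹ ≡ 11 (mod 13), so λ ≡ 10.
  x = λ² - 1 - 7 = 100 - 8 ≡ 1; y = λ·(1 - 1) - 9 ≡ 4. → (1, 4)
7P: (1, 4) + (7, 4). λ = (4 - 4)/(7 - 1) ≡ 0/6 mod 13. 6⁻¹ ≡ 11 (mod 13), so λ ≡ 0.
  x = λ² - 1 - 7 = 0 - 8 ≡ 5; y = λ·(1 - 5) - 4 ≡ 9. → (5, 9)
8P: (5, 9) + (7, 4). λ = (4 - 9)/(7 - 5) ≡ 8/2 mod 13. 2⁻¹ ≡ 7 (mod 13), so λ ≡ 4.
  x = λ² - 5 - 7 = 16 - 12 ≡ 4; y = λ·(5 - 4) - 9 ≡ 8. → (4, 8)
9P: (4, 8) + (7, 4). λ = (4 - 8)/(7 - 4) ≡ 9/3 mod 13. 3⁻¹ ≡ 9 (mod 13), so λ ≡ 3.
  x = λ² - 4 - 7 = 9 - 11 ≡ 11; y = λ·(4 - 11) - 8 ≡ 10. → (11, 10)
10P: (11, 10) + (7, 4). λ = (4 - 10)/(7 - 11) ≡ 7/9 mod 13. 9⁻¹ ≡ 3 (mod 13), so λ ≡ 8.
  x = λ² - 11 - 7 = 64 - 18 ≡ 7; y = λ·(11 - 7) - 10 ≡ 9. → (7, 9)
11P: (7, 9) + (7, 4): same x and y₁ ≡ -y₂, so the sum is 𝒪.
11P = 𝒪, so the order is 11.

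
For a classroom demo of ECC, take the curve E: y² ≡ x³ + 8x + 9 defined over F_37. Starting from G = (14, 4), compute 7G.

Double-and-add on 7 = (111)₂. Start with G = (14, 4) for the leading 1-bit.
double: tangent at (14, 4): λ = (3·14² + 8)/(2·4) ≡ 4/8. 8⁻¹ ≡ 14 (mod 37) since 8·14 = 112 ≡ 1, so λ ≡ 4·14 ≡ 19.
  x = λ² - 14 - 14 = 361 - 28 ≡ 0; y = λ·(14 - 0) - 4 ≡ 3. → (0, 3)
add G: (0, 3) + (14, 4). λ = (4 - 3)/(14 - 0) ≡ 1/14 mod 37. 14⁻¹ ≡ 8 (mod 37), so λ ≡ 8.
  x = λ² - 0 - 14 = 64 - 14 ≡ 13; y = λ·(0 - 13) - 3 ≡ 4. → (13, 4)
double: tangent at (13, 4): λ = (3·13² + 8)/(2·4) ≡ 34/8. 8⁻¹ ≡ 14 (mod 37) since 8·14 = 112 ≡ 1, so λ ≡ 34·14 ≡ 32.
  x = λ² - 13 - 13 = 1024 - 26 ≡ 36; y = λ·(13 - 36) - 4 ≡ 0. → (36, 0)
add G: (36, 0) + (14, 4). λ = (4 - 0)/(14 - 36) ≡ 4/15 mod 37. 15⁻¹ ≡ 5 (mod 37), so λ ≡ 20.
  x = λ² - 36 - 14 = 400 - 50 ≡ 17; y = λ·(36 - 17) - 0 ≡ 10. → (17, 10)

(17, 10)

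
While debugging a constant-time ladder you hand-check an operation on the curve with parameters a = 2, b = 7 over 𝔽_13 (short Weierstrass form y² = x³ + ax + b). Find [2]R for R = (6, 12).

(10, 0)

tangent at (6, 12): λ = (3·6² + 2)/(2·12) ≡ 6/11. 11⁻¹ ≡ 6 (mod 13), so λ ≡ 6·6 ≡ 10.
  x = λ² - 6 - 6 = 100 - 12 ≡ 10; y = λ·(6 - 10) - 12 ≡ 0. → (10, 0)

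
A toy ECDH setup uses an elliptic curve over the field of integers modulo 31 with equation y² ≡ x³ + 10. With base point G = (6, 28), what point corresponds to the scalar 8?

(22, 5)

Repeated addition: build up to 8G.
2G: tangent at (6, 28): λ = (3·6² + 0)/(2·28) ≡ 15/25. 25⁻¹ ≡ 5 (mod 31), so λ ≡ 15·5 ≡ 13.
  x = λ² - 6 - 6 = 169 - 12 ≡ 2; y = λ·(6 - 2) - 28 ≡ 24. → (2, 24)
3G: (2, 24) + (6, 28). λ = (28 - 24)/(6 - 2) ≡ 4/4 mod 31. 4⁻¹ ≡ 8 (mod 31), so λ ≡ 1.
  x = λ² - 2 - 6 = 1 - 8 ≡ 24; y = λ·(2 - 24) - 24 ≡ 16. → (24, 16)
4G: (24, 16) + (6, 28). λ = (28 - 16)/(6 - 24) ≡ 12/13 mod 31. 13⁻¹ ≡ 12 (mod 31), so λ ≡ 20.
  x = λ² - 24 - 6 = 400 - 30 ≡ 29; y = λ·(24 - 29) - 16 ≡ 8. → (29, 8)
5G: (29, 8) + (6, 28). λ = (28 - 8)/(6 - 29) ≡ 20/8 mod 31. 8⁻¹ ≡ 4 (mod 31) since 8·4 = 32 ≡ 1, so λ ≡ 18.
  x = λ² - 29 - 6 = 324 - 35 ≡ 10; y = λ·(29 - 10) - 8 ≡ 24. → (10, 24)
6G: (10, 24) + (6, 28). λ = (28 - 24)/(6 - 10) ≡ 4/27 mod 31. 27⁻¹ ≡ 23 (mod 31) since 27·23 = 621 ≡ 1, so λ ≡ 30.
  x = λ² - 10 - 6 = 900 - 16 ≡ 16; y = λ·(10 - 16) - 24 ≡ 13. → (16, 13)
7G: (16, 13) + (6, 28). λ = (28 - 13)/(6 - 16) ≡ 15/21 mod 31. 21⁻¹ ≡ 3 (mod 31), so λ ≡ 14.
  x = λ² - 16 - 6 = 196 - 22 ≡ 19; y = λ·(16 - 19) - 13 ≡ 7. → (19, 7)
8G: (19, 7) + (6, 28). λ = (28 - 7)/(6 - 19) ≡ 21/18 mod 31. 18⁻¹ ≡ 19 (mod 31), so λ ≡ 27.
  x = λ² - 19 - 6 = 729 - 25 ≡ 22; y = λ·(19 - 22) - 7 ≡ 5. → (22, 5)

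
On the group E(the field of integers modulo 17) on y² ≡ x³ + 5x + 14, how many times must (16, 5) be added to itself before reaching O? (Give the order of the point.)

2P: tangent at (16, 5): λ = (3·16² + 5)/(2·5) ≡ 8/10. 10⁻¹ ≡ 12 (mod 17), so λ ≡ 8·12 ≡ 11.
  x = λ² - 16 - 16 = 121 - 32 ≡ 4; y = λ·(16 - 4) - 5 ≡ 8. → (4, 8)
3P: (4, 8) + (16, 5). λ = (5 - 8)/(16 - 4) ≡ 14/12 mod 17. 12⁻¹ ≡ 10 (mod 17) since 12·10 = 120 ≡ 1, so λ ≡ 4.
  x = λ² - 4 - 16 = 16 - 20 ≡ 13; y = λ·(4 - 13) - 8 ≡ 7. → (13, 7)
4P: (13, 7) + (16, 5). λ = (5 - 7)/(16 - 13) ≡ 15/3 mod 17. 3⁻¹ ≡ 6 (mod 17) since 3·6 = 18 ≡ 1, so λ ≡ 5.
  x = λ² - 13 - 16 = 25 - 29 ≡ 13; y = λ·(13 - 13) - 7 ≡ 10. → (13, 10)
5P: (13, 10) + (16, 5). λ = (5 - 10)/(16 - 13) ≡ 12/3 mod 17. 3⁻¹ ≡ 6 (mod 17), so λ ≡ 4.
  x = λ² - 13 - 16 = 16 - 29 ≡ 4; y = λ·(13 - 4) - 10 ≡ 9. → (4, 9)
6P: (4, 9) + (16, 5). λ = (5 - 9)/(16 - 4) ≡ 13/12 mod 17. 12⁻¹ ≡ 10 (mod 17) since 12·10 = 120 ≡ 1, so λ ≡ 11.
  x = λ² - 4 - 16 = 121 - 20 ≡ 16; y = λ·(4 - 16) - 9 ≡ 12. → (16, 12)
7P: (16, 12) + (16, 5): same x and y₁ ≡ -y₂, so the sum is O.
7P = O, so the order is 7.

7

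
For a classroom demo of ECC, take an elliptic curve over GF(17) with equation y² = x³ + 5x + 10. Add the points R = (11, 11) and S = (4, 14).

(6, 16)

(11, 11) + (4, 14). λ = (14 - 11)/(4 - 11) ≡ 3/10 mod 17. 10⁻¹ ≡ 12 (mod 17), so λ ≡ 2.
  x = λ² - 11 - 4 = 4 - 15 ≡ 6; y = λ·(11 - 6) - 11 ≡ 16. → (6, 16)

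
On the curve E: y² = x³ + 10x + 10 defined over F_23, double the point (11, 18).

(7, 3)

tangent at (11, 18): λ = (3·11² + 10)/(2·18) ≡ 5/13. 13⁻¹ ≡ 16 (mod 23), so λ ≡ 5·16 ≡ 11.
  x = λ² - 11 - 11 = 121 - 22 ≡ 7; y = λ·(11 - 7) - 18 ≡ 3. → (7, 3)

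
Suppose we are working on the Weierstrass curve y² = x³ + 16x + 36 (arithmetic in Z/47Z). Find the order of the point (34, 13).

11

2P: tangent at (34, 13): λ = (3·34² + 16)/(2·13) ≡ 6/26. 26⁻¹ ≡ 38 (mod 47), so λ ≡ 6·38 ≡ 40.
  x = λ² - 34 - 34 = 1600 - 68 ≡ 28; y = λ·(34 - 28) - 13 ≡ 39. → (28, 39)
3P: (28, 39) + (34, 13). λ = (13 - 39)/(34 - 28) ≡ 21/6 mod 47. 6⁻¹ ≡ 8 (mod 47), so λ ≡ 27.
  x = λ² - 28 - 34 = 729 - 62 ≡ 9; y = λ·(28 - 9) - 39 ≡ 4. → (9, 4)
4P: (9, 4) + (34, 13). λ = (13 - 4)/(34 - 9) ≡ 9/25 mod 47. 25⁻¹ ≡ 32 (mod 47) since 25·32 = 800 ≡ 1, so λ ≡ 6.
  x = λ² - 9 - 34 = 36 - 43 ≡ 40; y = λ·(9 - 40) - 4 ≡ 45. → (40, 45)
5P: (40, 45) + (34, 13). λ = (13 - 45)/(34 - 40) ≡ 15/41 mod 47. 41⁻¹ ≡ 39 (mod 47), so λ ≡ 21.
  x = λ² - 40 - 34 = 441 - 74 ≡ 38; y = λ·(40 - 38) - 45 ≡ 44. → (38, 44)
6P: (38, 44) + (34, 13). λ = (13 - 44)/(34 - 38) ≡ 16/43 mod 47. 43⁻¹ ≡ 35 (mod 47), so λ ≡ 43.
  x = λ² - 38 - 34 = 1849 - 72 ≡ 38; y = λ·(38 - 38) - 44 ≡ 3. → (38, 3)
7P: (38, 3) + (34, 13). λ = (13 - 3)/(34 - 38) ≡ 10/43 mod 47. 43⁻¹ ≡ 35 (mod 47) since 43·35 = 1505 ≡ 1, so λ ≡ 21.
  x = λ² - 38 - 34 = 441 - 72 ≡ 40; y = λ·(38 - 40) - 3 ≡ 2. → (40, 2)
8P: (40, 2) + (34, 13). λ = (13 - 2)/(34 - 40) ≡ 11/41 mod 47. 41⁻¹ ≡ 39 (mod 47), so λ ≡ 6.
  x = λ² - 40 - 34 = 36 - 74 ≡ 9; y = λ·(40 - 9) - 2 ≡ 43. → (9, 43)
9P: (9, 43) + (34, 13). λ = (13 - 43)/(34 - 9) ≡ 17/25 mod 47. 25⁻¹ ≡ 32 (mod 47), so λ ≡ 27.
  x = λ² - 9 - 34 = 729 - 43 ≡ 28; y = λ·(9 - 28) - 43 ≡ 8. → (28, 8)
10P: (28, 8) + (34, 13). λ = (13 - 8)/(34 - 28) ≡ 5/6 mod 47. 6⁻¹ ≡ 8 (mod 47), so λ ≡ 40.
  x = λ² - 28 - 34 = 1600 - 62 ≡ 34; y = λ·(28 - 34) - 8 ≡ 34. → (34, 34)
11P: (34, 34) + (34, 13): same x and y₁ ≡ -y₂, so the sum is O.
11P = O, so the order is 11.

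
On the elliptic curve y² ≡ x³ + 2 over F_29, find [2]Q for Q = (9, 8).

tangent at (9, 8): λ = (3·9² + 0)/(2·8) ≡ 11/16. 16⁻¹ ≡ 20 (mod 29) since 16·20 = 320 ≡ 1, so λ ≡ 11·20 ≡ 17.
  x = λ² - 9 - 9 = 289 - 18 ≡ 10; y = λ·(9 - 10) - 8 ≡ 4. → (10, 4)

(10, 4)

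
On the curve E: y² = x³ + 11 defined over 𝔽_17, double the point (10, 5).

(13, 7)

tangent at (10, 5): λ = (3·10² + 0)/(2·5) ≡ 11/10. 10⁻¹ ≡ 12 (mod 17), so λ ≡ 11·12 ≡ 13.
  x = λ² - 10 - 10 = 169 - 20 ≡ 13; y = λ·(10 - 13) - 5 ≡ 7. → (13, 7)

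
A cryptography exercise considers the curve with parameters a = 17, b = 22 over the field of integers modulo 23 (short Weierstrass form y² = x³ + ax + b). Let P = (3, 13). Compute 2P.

tangent at (3, 13): λ = (3·3² + 17)/(2·13) ≡ 21/3. 3⁻¹ ≡ 8 (mod 23), so λ ≡ 21·8 ≡ 7.
  x = λ² - 3 - 3 = 49 - 6 ≡ 20; y = λ·(3 - 20) - 13 ≡ 6. → (20, 6)

(20, 6)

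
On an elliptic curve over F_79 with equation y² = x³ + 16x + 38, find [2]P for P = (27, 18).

tangent at (27, 18): λ = (3·27² + 16)/(2·18) ≡ 70/36. 36⁻¹ ≡ 11 (mod 79) since 36·11 = 396 ≡ 1, so λ ≡ 70·11 ≡ 59.
  x = λ² - 27 - 27 = 3481 - 54 ≡ 30; y = λ·(27 - 30) - 18 ≡ 42. → (30, 42)

(30, 42)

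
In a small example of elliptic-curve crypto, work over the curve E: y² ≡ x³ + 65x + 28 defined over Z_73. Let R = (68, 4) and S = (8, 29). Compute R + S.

(68, 4) + (8, 29). λ = (29 - 4)/(8 - 68) ≡ 25/13 mod 73. 13⁻¹ ≡ 45 (mod 73) since 13·45 = 585 ≡ 1, so λ ≡ 30.
  x = λ² - 68 - 8 = 900 - 76 ≡ 21; y = λ·(68 - 21) - 4 ≡ 19. → (21, 19)

(21, 19)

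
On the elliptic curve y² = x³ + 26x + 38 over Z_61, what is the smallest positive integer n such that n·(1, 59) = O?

3

2P: tangent at (1, 59): λ = (3·1² + 26)/(2·59) ≡ 29/57. 57⁻¹ ≡ 15 (mod 61) since 57·15 = 855 ≡ 1, so λ ≡ 29·15 ≡ 8.
  x = λ² - 1 - 1 = 64 - 2 ≡ 1; y = λ·(1 - 1) - 59 ≡ 2. → (1, 2)
3P: (1, 2) + (1, 59): same x and y₁ ≡ -y₂, so the sum is O.
3P = O, so the order is 3.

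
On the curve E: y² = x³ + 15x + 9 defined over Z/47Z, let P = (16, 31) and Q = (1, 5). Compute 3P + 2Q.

First 3P:
Repeated addition: build up to 3P.
2P: tangent at (16, 31): λ = (3·16² + 15)/(2·31) ≡ 31/15. 15⁻¹ ≡ 22 (mod 47), so λ ≡ 31·22 ≡ 24.
  x = λ² - 16 - 16 = 576 - 32 ≡ 27; y = λ·(16 - 27) - 31 ≡ 34. → (27, 34)
3P: (27, 34) + (16, 31). λ = (31 - 34)/(16 - 27) ≡ 44/36 mod 47. 36⁻¹ ≡ 17 (mod 47), so λ ≡ 43.
  x = λ² - 27 - 16 = 1849 - 43 ≡ 20; y = λ·(27 - 20) - 34 ≡ 32. → (20, 32)
3P = (20, 32).
Next 2Q:
Repeated addition: build up to 2Q.
2Q: tangent at (1, 5): λ = (3·1² + 15)/(2·5) ≡ 18/10. 10⁻¹ ≡ 33 (mod 47), so λ ≡ 18·33 ≡ 30.
  x = λ² - 1 - 1 = 900 - 2 ≡ 5; y = λ·(1 - 5) - 5 ≡ 16. → (5, 16)
2Q = (5, 16).
Finally 3P + 2Q:
(20, 32) + (5, 16). λ = (16 - 32)/(5 - 20) ≡ 31/32 mod 47. 32⁻¹ ≡ 25 (mod 47), so λ ≡ 23.
  x = λ² - 20 - 5 = 529 - 25 ≡ 34; y = λ·(20 - 34) - 32 ≡ 22. → (34, 22)

(34, 22)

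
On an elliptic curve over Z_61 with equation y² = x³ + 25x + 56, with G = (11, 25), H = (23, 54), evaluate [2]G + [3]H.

(14, 51)

First 2G:
Repeated addition: build up to 2G.
2G: tangent at (11, 25): λ = (3·11² + 25)/(2·25) ≡ 22/50. 50⁻¹ ≡ 11 (mod 61), so λ ≡ 22·11 ≡ 59.
  x = λ² - 11 - 11 = 3481 - 22 ≡ 43; y = λ·(11 - 43) - 25 ≡ 39. → (43, 39)
2G = (43, 39).
Next 3H:
Repeated addition: build up to 3H.
2H: tangent at (23, 54): λ = (3·23² + 25)/(2·54) ≡ 26/47. 47⁻¹ ≡ 13 (mod 61) since 47·13 = 611 ≡ 1, so λ ≡ 26·13 ≡ 33.
  x = λ² - 23 - 23 = 1089 - 46 ≡ 6; y = λ·(23 - 6) - 54 ≡ 19. → (6, 19)
3H: (6, 19) + (23, 54). λ = (54 - 19)/(23 - 6) ≡ 35/17 mod 61. 17⁻¹ ≡ 18 (mod 61) since 17·18 = 306 ≡ 1, so λ ≡ 20.
  x = λ² - 6 - 23 = 400 - 29 ≡ 5; y = λ·(6 - 5) - 19 ≡ 1. → (5, 1)
3H = (5, 1).
Finally 2G + 3H:
(43, 39) + (5, 1). λ = (1 - 39)/(5 - 43) ≡ 23/23 mod 61. 23⁻¹ ≡ 8 (mod 61) since 23·8 = 184 ≡ 1, so λ ≡ 1.
  x = λ² - 43 - 5 = 1 - 48 ≡ 14; y = λ·(43 - 14) - 39 ≡ 51. → (14, 51)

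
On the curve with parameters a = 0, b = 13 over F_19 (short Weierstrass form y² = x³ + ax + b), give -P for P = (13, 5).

(13, 14)

-(13, 5) = (13, -5 mod 19) = (13, 14).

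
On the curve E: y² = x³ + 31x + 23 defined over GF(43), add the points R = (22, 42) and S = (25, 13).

(13, 0)

(22, 42) + (25, 13). λ = (13 - 42)/(25 - 22) ≡ 14/3 mod 43. 3⁻¹ ≡ 29 (mod 43), so λ ≡ 19.
  x = λ² - 22 - 25 = 361 - 47 ≡ 13; y = λ·(22 - 13) - 42 ≡ 0. → (13, 0)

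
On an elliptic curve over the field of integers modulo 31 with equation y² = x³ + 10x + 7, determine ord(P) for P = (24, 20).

2P: tangent at (24, 20): λ = (3·24² + 10)/(2·20) ≡ 2/9. 9⁻¹ ≡ 7 (mod 31), so λ ≡ 2·7 ≡ 14.
  x = λ² - 24 - 24 = 196 - 48 ≡ 24; y = λ·(24 - 24) - 20 ≡ 11. → (24, 11)
3P: (24, 11) + (24, 20): same x and y₁ ≡ -y₂, so the sum is O.
3P = O, so the order is 3.

3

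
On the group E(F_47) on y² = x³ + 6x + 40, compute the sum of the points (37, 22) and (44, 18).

(37, 22) + (44, 18). λ = (18 - 22)/(44 - 37) ≡ 43/7 mod 47. 7⁻¹ ≡ 27 (mod 47) since 7·27 = 189 ≡ 1, so λ ≡ 33.
  x = λ² - 37 - 44 = 1089 - 81 ≡ 21; y = λ·(37 - 21) - 22 ≡ 36. → (21, 36)

(21, 36)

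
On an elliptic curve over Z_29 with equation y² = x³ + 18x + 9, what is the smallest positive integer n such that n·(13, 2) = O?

12

2P: tangent at (13, 2): λ = (3·13² + 18)/(2·2) ≡ 3/4. 4⁻¹ ≡ 22 (mod 29), so λ ≡ 3·22 ≡ 8.
  x = λ² - 13 - 13 = 64 - 26 ≡ 9; y = λ·(13 - 9) - 2 ≡ 1. → (9, 1)
3P: (9, 1) + (13, 2). λ = (2 - 1)/(13 - 9) ≡ 1/4 mod 29. 4⁻¹ ≡ 22 (mod 29) since 4·22 = 88 ≡ 1, so λ ≡ 22.
  x = λ² - 9 - 13 = 484 - 22 ≡ 27; y = λ·(9 - 27) - 1 ≡ 9. → (27, 9)
4P: (27, 9) + (13, 2). λ = (2 - 9)/(13 - 27) ≡ 22/15 mod 29. 15⁻¹ ≡ 2 (mod 29) since 15·2 = 30 ≡ 1, so λ ≡ 15.
  x = λ² - 27 - 13 = 225 - 40 ≡ 11; y = λ·(27 - 11) - 9 ≡ 28. → (11, 28)
5P: (11, 28) + (13, 2). λ = (2 - 28)/(13 - 11) ≡ 3/2 mod 29. 2⁻¹ ≡ 15 (mod 29), so λ ≡ 16.
  x = λ² - 11 - 13 = 256 - 24 ≡ 0; y = λ·(11 - 0) - 28 ≡ 3. → (0, 3)
6P: (0, 3) + (13, 2). λ = (2 - 3)/(13 - 0) ≡ 28/13 mod 29. 13⁻¹ ≡ 9 (mod 29), so λ ≡ 20.
  x = λ² - 0 - 13 = 400 - 13 ≡ 10; y = λ·(0 - 10) - 3 ≡ 0. → (10, 0)
7P: (10, 0) + (13, 2). λ = (2 - 0)/(13 - 10) ≡ 2/3 mod 29. 3⁻¹ ≡ 10 (mod 29) since 3·10 = 30 ≡ 1, so λ ≡ 20.
  x = λ² - 10 - 13 = 400 - 23 ≡ 0; y = λ·(10 - 0) - 0 ≡ 26. → (0, 26)
8P: (0, 26) + (13, 2). λ = (2 - 26)/(13 - 0) ≡ 5/13 mod 29. 13⁻¹ ≡ 9 (mod 29), so λ ≡ 16.
  x = λ² - 0 - 13 = 256 - 13 ≡ 11; y = λ·(0 - 11) - 26 ≡ 1. → (11, 1)
9P: (11, 1) + (13, 2). λ = (2 - 1)/(13 - 11) ≡ 1/2 mod 29. 2⁻¹ ≡ 15 (mod 29) since 2·15 = 30 ≡ 1, so λ ≡ 15.
  x = λ² - 11 - 13 = 225 - 24 ≡ 27; y = λ·(11 - 27) - 1 ≡ 20. → (27, 20)
10P: (27, 20) + (13, 2). λ = (2 - 20)/(13 - 27) ≡ 11/15 mod 29. 15⁻¹ ≡ 2 (mod 29), so λ ≡ 22.
  x = λ² - 27 - 13 = 484 - 40 ≡ 9; y = λ·(27 - 9) - 20 ≡ 28. → (9, 28)
11P: (9, 28) + (13, 2). λ = (2 - 28)/(13 - 9) ≡ 3/4 mod 29. 4⁻¹ ≡ 22 (mod 29) since 4·22 = 88 ≡ 1, so λ ≡ 8.
  x = λ² - 9 - 13 = 64 - 22 ≡ 13; y = λ·(9 - 13) - 28 ≡ 27. → (13, 27)
12P: (13, 27) + (13, 2): same x and y₁ ≡ -y₂, so the sum is O.
12P = O, so the order is 12.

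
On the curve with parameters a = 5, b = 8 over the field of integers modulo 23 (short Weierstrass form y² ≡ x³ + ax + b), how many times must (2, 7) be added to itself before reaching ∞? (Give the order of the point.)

8

2P: tangent at (2, 7): λ = (3·2² + 5)/(2·7) ≡ 17/14. 14⁻¹ ≡ 5 (mod 23) since 14·5 = 70 ≡ 1, so λ ≡ 17·5 ≡ 16.
  x = λ² - 2 - 2 = 256 - 4 ≡ 22; y = λ·(2 - 22) - 7 ≡ 18. → (22, 18)
3P: (22, 18) + (2, 7). λ = (7 - 18)/(2 - 22) ≡ 12/3 mod 23. 3⁻¹ ≡ 8 (mod 23), so λ ≡ 4.
  x = λ² - 22 - 2 = 16 - 24 ≡ 15; y = λ·(22 - 15) - 18 ≡ 10. → (15, 10)
4P: (15, 10) + (2, 7). λ = (7 - 10)/(2 - 15) ≡ 20/10 mod 23. 10⁻¹ ≡ 7 (mod 23), so λ ≡ 2.
  x = λ² - 15 - 2 = 4 - 17 ≡ 10; y = λ·(15 - 10) - 10 ≡ 0. → (10, 0)
5P: (10, 0) + (2, 7). λ = (7 - 0)/(2 - 10) ≡ 7/15 mod 23. 15⁻¹ ≡ 20 (mod 23), so λ ≡ 2.
  x = λ² - 10 - 2 = 4 - 12 ≡ 15; y = λ·(10 - 15) - 0 ≡ 13. → (15, 13)
6P: (15, 13) + (2, 7). λ = (7 - 13)/(2 - 15) ≡ 17/10 mod 23. 10⁻¹ ≡ 7 (mod 23), so λ ≡ 4.
  x = λ² - 15 - 2 = 16 - 17 ≡ 22; y = λ·(15 - 22) - 13 ≡ 5. → (22, 5)
7P: (22, 5) + (2, 7). λ = (7 - 5)/(2 - 22) ≡ 2/3 mod 23. 3⁻¹ ≡ 8 (mod 23) since 3·8 = 24 ≡ 1, so λ ≡ 16.
  x = λ² - 22 - 2 = 256 - 24 ≡ 2; y = λ·(22 - 2) - 5 ≡ 16. → (2, 16)
8P: (2, 16) + (2, 7): same x and y₁ ≡ -y₂, so the sum is ∞.
8P = ∞, so the order is 8.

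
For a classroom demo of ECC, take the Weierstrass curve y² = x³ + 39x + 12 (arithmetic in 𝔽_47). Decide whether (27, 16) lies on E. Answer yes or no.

yes

y² = 16² ≡ 21; x³ + 39x + 12 = 20748 ≡ 21 (mod 47). 21 = 21.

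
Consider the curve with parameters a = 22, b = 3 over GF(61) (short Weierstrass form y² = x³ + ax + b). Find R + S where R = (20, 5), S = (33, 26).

(7, 16)

(20, 5) + (33, 26). λ = (26 - 5)/(33 - 20) ≡ 21/13 mod 61. 13⁻¹ ≡ 47 (mod 61) since 13·47 = 611 ≡ 1, so λ ≡ 11.
  x = λ² - 20 - 33 = 121 - 53 ≡ 7; y = λ·(20 - 7) - 5 ≡ 16. → (7, 16)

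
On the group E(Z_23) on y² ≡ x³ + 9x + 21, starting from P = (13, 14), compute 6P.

(21, 8)

Double-and-add on 6 = (110)₂. Start with P = (13, 14) for the leading 1-bit.
double: tangent at (13, 14): λ = (3·13² + 9)/(2·14) ≡ 10/5. 5⁻¹ ≡ 14 (mod 23), so λ ≡ 10·14 ≡ 2.
  x = λ² - 13 - 13 = 4 - 26 ≡ 1; y = λ·(13 - 1) - 14 ≡ 10. → (1, 10)
add P: (1, 10) + (13, 14). λ = (14 - 10)/(13 - 1) ≡ 4/12 mod 23. 12⁻¹ ≡ 2 (mod 23) since 12·2 = 24 ≡ 1, so λ ≡ 8.
  x = λ² - 1 - 13 = 64 - 14 ≡ 4; y = λ·(1 - 4) - 10 ≡ 12. → (4, 12)
double: tangent at (4, 12): λ = (3·4² + 9)/(2·12) ≡ 11/1. 1⁻¹ ≡ 1 (mod 23), so λ ≡ 11·1 ≡ 11.
  x = λ² - 4 - 4 = 121 - 8 ≡ 21; y = λ·(4 - 21) - 12 ≡ 8. → (21, 8)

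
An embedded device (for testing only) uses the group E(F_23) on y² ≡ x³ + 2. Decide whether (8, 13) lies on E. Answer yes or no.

y² = 13² ≡ 8; x³ + 0x + 2 = 514 ≡ 8 (mod 23). 8 = 8.

yes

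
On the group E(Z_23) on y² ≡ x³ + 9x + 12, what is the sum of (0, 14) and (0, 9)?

The two points share x = 0 and their y-coordinates satisfy 14 + 9 ≡ 0 (mod 23), so they are inverses. Their sum is O.

O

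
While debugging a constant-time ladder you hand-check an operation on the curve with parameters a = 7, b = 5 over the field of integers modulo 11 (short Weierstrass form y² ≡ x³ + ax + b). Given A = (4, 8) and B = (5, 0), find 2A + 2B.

(3, 3)

First 2A:
Repeated addition: build up to 2A.
2A: tangent at (4, 8): λ = (3·4² + 7)/(2·8) ≡ 0/5. 5⁻¹ ≡ 9 (mod 11), so λ ≡ 0·9 ≡ 0.
  x = λ² - 4 - 4 = 0 - 8 ≡ 3; y = λ·(4 - 3) - 8 ≡ 3. → (3, 3)
2A = (3, 3).
Next 2B:
Repeated addition: build up to 2B.
2B: (5, 0) + (5, 0): same x and y₁ ≡ -y₂, so the sum is ∞.
2B = ∞.
Finally 2A + 2B:
(3, 3) + ∞ = (3, 3) (identity).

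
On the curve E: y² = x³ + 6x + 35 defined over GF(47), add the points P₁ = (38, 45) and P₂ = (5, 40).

(13, 30)

(38, 45) + (5, 40). λ = (40 - 45)/(5 - 38) ≡ 42/14 mod 47. 14⁻¹ ≡ 37 (mod 47), so λ ≡ 3.
  x = λ² - 38 - 5 = 9 - 43 ≡ 13; y = λ·(38 - 13) - 45 ≡ 30. → (13, 30)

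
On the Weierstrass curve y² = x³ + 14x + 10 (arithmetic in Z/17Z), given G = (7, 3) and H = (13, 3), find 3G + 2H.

First 3G:
Repeated addition: build up to 3G.
2G: tangent at (7, 3): λ = (3·7² + 14)/(2·3) ≡ 8/6. 6⁻¹ ≡ 3 (mod 17), so λ ≡ 8·3 ≡ 7.
  x = λ² - 7 - 7 = 49 - 14 ≡ 1; y = λ·(7 - 1) - 3 ≡ 5. → (1, 5)
3G: (1, 5) + (7, 3). λ = (3 - 5)/(7 - 1) ≡ 15/6 mod 17. 6⁻¹ ≡ 3 (mod 17) since 6·3 = 18 ≡ 1, so λ ≡ 11.
  x = λ² - 1 - 7 = 121 - 8 ≡ 11; y = λ·(1 - 11) - 5 ≡ 4. → (11, 4)
3G = (11, 4).
Next 2H:
Repeated addition: build up to 2H.
2H: tangent at (13, 3): λ = (3·13² + 14)/(2·3) ≡ 11/6. 6⁻¹ ≡ 3 (mod 17), so λ ≡ 11·3 ≡ 16.
  x = λ² - 13 - 13 = 256 - 26 ≡ 9; y = λ·(13 - 9) - 3 ≡ 10. → (9, 10)
2H = (9, 10).
Finally 3G + 2H:
(11, 4) + (9, 10). λ = (10 - 4)/(9 - 11) ≡ 6/15 mod 17. 15⁻¹ ≡ 8 (mod 17), so λ ≡ 14.
  x = λ² - 11 - 9 = 196 - 20 ≡ 6; y = λ·(11 - 6) - 4 ≡ 15. → (6, 15)

(6, 15)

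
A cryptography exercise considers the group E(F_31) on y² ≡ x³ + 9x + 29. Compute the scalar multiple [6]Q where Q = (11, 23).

Double-and-add on 6 = (110)₂. Start with Q = (11, 23) for the leading 1-bit.
double: tangent at (11, 23): λ = (3·11² + 9)/(2·23) ≡ 0/15. 15⁻¹ ≡ 29 (mod 31), so λ ≡ 0·29 ≡ 0.
  x = λ² - 11 - 11 = 0 - 22 ≡ 9; y = λ·(11 - 9) - 23 ≡ 8. → (9, 8)
add Q: (9, 8) + (11, 23). λ = (23 - 8)/(11 - 9) ≡ 15/2 mod 31. 2⁻¹ ≡ 16 (mod 31), so λ ≡ 23.
  x = λ² - 9 - 11 = 529 - 20 ≡ 13; y = λ·(9 - 13) - 8 ≡ 24. → (13, 24)
double: tangent at (13, 24): λ = (3·13² + 9)/(2·24) ≡ 20/17. 17⁻¹ ≡ 11 (mod 31) since 17·11 = 187 ≡ 1, so λ ≡ 20·11 ≡ 3.
  x = λ² - 13 - 13 = 9 - 26 ≡ 14; y = λ·(13 - 14) - 24 ≡ 4. → (14, 4)

(14, 4)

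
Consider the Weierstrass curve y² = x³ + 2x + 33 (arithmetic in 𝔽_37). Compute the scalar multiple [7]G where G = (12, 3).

Repeated addition: build up to 7G.
2G: tangent at (12, 3): λ = (3·12² + 2)/(2·3) ≡ 27/6. 6⁻¹ ≡ 31 (mod 37) since 6·31 = 186 ≡ 1, so λ ≡ 27·31 ≡ 23.
  x = λ² - 12 - 12 = 529 - 24 ≡ 24; y = λ·(12 - 24) - 3 ≡ 17. → (24, 17)
3G: (24, 17) + (12, 3). λ = (3 - 17)/(12 - 24) ≡ 23/25 mod 37. 25⁻¹ ≡ 3 (mod 37) since 25·3 = 75 ≡ 1, so λ ≡ 32.
  x = λ² - 24 - 12 = 1024 - 36 ≡ 26; y = λ·(24 - 26) - 17 ≡ 30. → (26, 30)
4G: (26, 30) + (12, 3). λ = (3 - 30)/(12 - 26) ≡ 10/23 mod 37. 23⁻¹ ≡ 29 (mod 37), so λ ≡ 31.
  x = λ² - 26 - 12 = 961 - 38 ≡ 35; y = λ·(26 - 35) - 30 ≡ 24. → (35, 24)
5G: (35, 24) + (12, 3). λ = (3 - 24)/(12 - 35) ≡ 16/14 mod 37. 14⁻¹ ≡ 8 (mod 37) since 14·8 = 112 ≡ 1, so λ ≡ 17.
  x = λ² - 35 - 12 = 289 - 47 ≡ 20; y = λ·(35 - 20) - 24 ≡ 9. → (20, 9)
6G: (20, 9) + (12, 3). λ = (3 - 9)/(12 - 20) ≡ 31/29 mod 37. 29⁻¹ ≡ 23 (mod 37) since 29·23 = 667 ≡ 1, so λ ≡ 10.
  x = λ² - 20 - 12 = 100 - 32 ≡ 31; y = λ·(20 - 31) - 9 ≡ 29. → (31, 29)
7G: (31, 29) + (12, 3). λ = (3 - 29)/(12 - 31) ≡ 11/18 mod 37. 18⁻¹ ≡ 35 (mod 37), so λ ≡ 15.
  x = λ² - 31 - 12 = 225 - 43 ≡ 34; y = λ·(31 - 34) - 29 ≡ 0. → (34, 0)

(34, 0)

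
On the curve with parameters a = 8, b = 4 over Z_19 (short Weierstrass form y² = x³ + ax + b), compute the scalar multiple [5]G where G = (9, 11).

(0, 2)

Repeated addition: build up to 5G.
2G: tangent at (9, 11): λ = (3·9² + 8)/(2·11) ≡ 4/3. 3⁻¹ ≡ 13 (mod 19), so λ ≡ 4·13 ≡ 14.
  x = λ² - 9 - 9 = 196 - 18 ≡ 7; y = λ·(9 - 7) - 11 ≡ 17. → (7, 17)
3G: (7, 17) + (9, 11). λ = (11 - 17)/(9 - 7) ≡ 13/2 mod 19. 2⁻¹ ≡ 10 (mod 19), so λ ≡ 16.
  x = λ² - 7 - 9 = 256 - 16 ≡ 12; y = λ·(7 - 12) - 17 ≡ 17. → (12, 17)
4G: (12, 17) + (9, 11). λ = (11 - 17)/(9 - 12) ≡ 13/16 mod 19. 16⁻¹ ≡ 6 (mod 19), so λ ≡ 2.
  x = λ² - 12 - 9 = 4 - 21 ≡ 2; y = λ·(12 - 2) - 17 ≡ 3. → (2, 3)
5G: (2, 3) + (9, 11). λ = (11 - 3)/(9 - 2) ≡ 8/7 mod 19. 7⁻¹ ≡ 11 (mod 19) since 7·11 = 77 ≡ 1, so λ ≡ 12.
  x = λ² - 2 - 9 = 144 - 11 ≡ 0; y = λ·(2 - 0) - 3 ≡ 2. → (0, 2)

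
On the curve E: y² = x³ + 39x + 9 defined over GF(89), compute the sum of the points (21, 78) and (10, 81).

(11, 73)

(21, 78) + (10, 81). λ = (81 - 78)/(10 - 21) ≡ 3/78 mod 89. 78⁻¹ ≡ 8 (mod 89), so λ ≡ 24.
  x = λ² - 21 - 10 = 576 - 31 ≡ 11; y = λ·(21 - 11) - 78 ≡ 73. → (11, 73)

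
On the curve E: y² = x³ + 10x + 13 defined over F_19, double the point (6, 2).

(8, 15)

tangent at (6, 2): λ = (3·6² + 10)/(2·2) ≡ 4/4. 4⁻¹ ≡ 5 (mod 19), so λ ≡ 4·5 ≡ 1.
  x = λ² - 6 - 6 = 1 - 12 ≡ 8; y = λ·(6 - 8) - 2 ≡ 15. → (8, 15)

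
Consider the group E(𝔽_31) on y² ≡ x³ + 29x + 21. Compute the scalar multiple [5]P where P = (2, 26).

Repeated addition: build up to 5P.
2P: tangent at (2, 26): λ = (3·2² + 29)/(2·26) ≡ 10/21. 21⁻¹ ≡ 3 (mod 31), so λ ≡ 10·3 ≡ 30.
  x = λ² - 2 - 2 = 900 - 4 ≡ 28; y = λ·(2 - 28) - 26 ≡ 0. → (28, 0)
3P: (28, 0) + (2, 26). λ = (26 - 0)/(2 - 28) ≡ 26/5 mod 31. 5⁻¹ ≡ 25 (mod 31), so λ ≡ 30.
  x = λ² - 28 - 2 = 900 - 30 ≡ 2; y = λ·(28 - 2) - 0 ≡ 5. → (2, 5)
4P: (2, 5) + (2, 26): same x and y₁ ≡ -y₂, so the sum is ∞.
5P: ∞ + (2, 26) = (2, 26) (identity).

(2, 26)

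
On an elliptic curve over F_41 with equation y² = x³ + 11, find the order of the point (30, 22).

7

2P: tangent at (30, 22): λ = (3·30² + 0)/(2·22) ≡ 35/3. 3⁻¹ ≡ 14 (mod 41), so λ ≡ 35·14 ≡ 39.
  x = λ² - 30 - 30 = 1521 - 60 ≡ 26; y = λ·(30 - 26) - 22 ≡ 11. → (26, 11)
3P: (26, 11) + (30, 22). λ = (22 - 11)/(30 - 26) ≡ 11/4 mod 41. 4⁻¹ ≡ 31 (mod 41) since 4·31 = 124 ≡ 1, so λ ≡ 13.
  x = λ² - 26 - 30 = 169 - 56 ≡ 31; y = λ·(26 - 31) - 11 ≡ 6. → (31, 6)
4P: (31, 6) + (30, 22). λ = (22 - 6)/(30 - 31) ≡ 16/40 mod 41. 40⁻¹ ≡ 40 (mod 41) since 40·40 = 1600 ≡ 1, so λ ≡ 25.
  x = λ² - 31 - 30 = 625 - 61 ≡ 31; y = λ·(31 - 31) - 6 ≡ 35. → (31, 35)
5P: (31, 35) + (30, 22). λ = (22 - 35)/(30 - 31) ≡ 28/40 mod 41. 40⁻¹ ≡ 40 (mod 41) since 40·40 = 1600 ≡ 1, so λ ≡ 13.
  x = λ² - 31 - 30 = 169 - 61 ≡ 26; y = λ·(31 - 26) - 35 ≡ 30. → (26, 30)
6P: (26, 30) + (30, 22). λ = (22 - 30)/(30 - 26) ≡ 33/4 mod 41. 4⁻¹ ≡ 31 (mod 41) since 4·31 = 124 ≡ 1, so λ ≡ 39.
  x = λ² - 26 - 30 = 1521 - 56 ≡ 30; y = λ·(26 - 30) - 30 ≡ 19. → (30, 19)
7P: (30, 19) + (30, 22): same x and y₁ ≡ -y₂, so the sum is the point at infinity.
7P = the point at infinity, so the order is 7.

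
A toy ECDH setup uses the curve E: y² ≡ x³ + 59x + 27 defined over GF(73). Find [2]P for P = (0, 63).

(64, 9)

tangent at (0, 63): λ = (3·0² + 59)/(2·63) ≡ 59/53. 53⁻¹ ≡ 62 (mod 73), so λ ≡ 59·62 ≡ 8.
  x = λ² - 0 - 0 = 64 - 0 ≡ 64; y = λ·(0 - 64) - 63 ≡ 9. → (64, 9)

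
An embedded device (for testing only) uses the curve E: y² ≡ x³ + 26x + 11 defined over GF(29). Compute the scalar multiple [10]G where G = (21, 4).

Repeated addition: build up to 10G.
2G: tangent at (21, 4): λ = (3·21² + 26)/(2·4) ≡ 15/8. 8⁻¹ ≡ 11 (mod 29), so λ ≡ 15·11 ≡ 20.
  x = λ² - 21 - 21 = 400 - 42 ≡ 10; y = λ·(21 - 10) - 4 ≡ 13. → (10, 13)
3G: (10, 13) + (21, 4). λ = (4 - 13)/(21 - 10) ≡ 20/11 mod 29. 11⁻¹ ≡ 8 (mod 29), so λ ≡ 15.
  x = λ² - 10 - 21 = 225 - 31 ≡ 20; y = λ·(10 - 20) - 13 ≡ 11. → (20, 11)
4G: (20, 11) + (21, 4). λ = (4 - 11)/(21 - 20) ≡ 22/1 mod 29. 1⁻¹ ≡ 1 (mod 29), so λ ≡ 22.
  x = λ² - 20 - 21 = 484 - 41 ≡ 8; y = λ·(20 - 8) - 11 ≡ 21. → (8, 21)
5G: (8, 21) + (21, 4). λ = (4 - 21)/(21 - 8) ≡ 12/13 mod 29. 13⁻¹ ≡ 9 (mod 29), so λ ≡ 21.
  x = λ² - 8 - 21 = 441 - 29 ≡ 6; y = λ·(8 - 6) - 21 ≡ 21. → (6, 21)
6G: (6, 21) + (21, 4). λ = (4 - 21)/(21 - 6) ≡ 12/15 mod 29. 15⁻¹ ≡ 2 (mod 29), so λ ≡ 24.
  x = λ² - 6 - 21 = 576 - 27 ≡ 27; y = λ·(6 - 27) - 21 ≡ 26. → (27, 26)
7G: (27, 26) + (21, 4). λ = (4 - 26)/(21 - 27) ≡ 7/23 mod 29. 23⁻¹ ≡ 24 (mod 29), so λ ≡ 23.
  x = λ² - 27 - 21 = 529 - 48 ≡ 17; y = λ·(27 - 17) - 26 ≡ 1. → (17, 1)
8G: (17, 1) + (21, 4). λ = (4 - 1)/(21 - 17) ≡ 3/4 mod 29. 4⁻¹ ≡ 22 (mod 29), so λ ≡ 8.
  x = λ² - 17 - 21 = 64 - 38 ≡ 26; y = λ·(17 - 26) - 1 ≡ 14. → (26, 14)
9G: (26, 14) + (21, 4). λ = (4 - 14)/(21 - 26) ≡ 19/24 mod 29. 24⁻¹ ≡ 23 (mod 29) since 24·23 = 552 ≡ 1, so λ ≡ 2.
  x = λ² - 26 - 21 = 4 - 47 ≡ 15; y = λ·(26 - 15) - 14 ≡ 8. → (15, 8)
10G: (15, 8) + (21, 4). λ = (4 - 8)/(21 - 15) ≡ 25/6 mod 29. 6⁻¹ ≡ 5 (mod 29) since 6·5 = 30 ≡ 1, so λ ≡ 9.
  x = λ² - 15 - 21 = 81 - 36 ≡ 16; y = λ·(15 - 16) - 8 ≡ 12. → (16, 12)

(16, 12)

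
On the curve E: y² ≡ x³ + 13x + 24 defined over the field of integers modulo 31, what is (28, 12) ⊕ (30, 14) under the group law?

(5, 11)

(28, 12) + (30, 14). λ = (14 - 12)/(30 - 28) ≡ 2/2 mod 31. 2⁻¹ ≡ 16 (mod 31) since 2·16 = 32 ≡ 1, so λ ≡ 1.
  x = λ² - 28 - 30 = 1 - 58 ≡ 5; y = λ·(28 - 5) - 12 ≡ 11. → (5, 11)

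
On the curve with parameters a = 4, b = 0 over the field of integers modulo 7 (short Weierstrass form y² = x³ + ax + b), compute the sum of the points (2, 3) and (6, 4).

(2, 3) + (6, 4). λ = (4 - 3)/(6 - 2) ≡ 1/4 mod 7. 4⁻¹ ≡ 2 (mod 7), so λ ≡ 2.
  x = λ² - 2 - 6 = 4 - 8 ≡ 3; y = λ·(2 - 3) - 3 ≡ 2. → (3, 2)

(3, 2)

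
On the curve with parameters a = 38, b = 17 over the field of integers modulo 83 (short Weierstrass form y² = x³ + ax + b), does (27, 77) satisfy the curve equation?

no

y² = 77² ≡ 36; x³ + 38x + 17 = 20726 ≡ 59 (mod 83). 36 ≠ 59.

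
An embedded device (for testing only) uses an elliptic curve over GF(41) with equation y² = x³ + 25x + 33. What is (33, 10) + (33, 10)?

(18, 40)

tangent at (33, 10): λ = (3·33² + 25)/(2·10) ≡ 12/20. 20⁻¹ ≡ 39 (mod 41) since 20·39 = 780 ≡ 1, so λ ≡ 12·39 ≡ 17.
  x = λ² - 33 - 33 = 289 - 66 ≡ 18; y = λ·(33 - 18) - 10 ≡ 40. → (18, 40)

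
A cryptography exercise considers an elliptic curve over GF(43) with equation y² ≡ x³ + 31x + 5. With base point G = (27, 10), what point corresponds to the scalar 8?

Repeated addition: build up to 8G.
2G: tangent at (27, 10): λ = (3·27² + 31)/(2·10) ≡ 25/20. 20⁻¹ ≡ 28 (mod 43), so λ ≡ 25·28 ≡ 12.
  x = λ² - 27 - 27 = 144 - 54 ≡ 4; y = λ·(27 - 4) - 10 ≡ 8. → (4, 8)
3G: (4, 8) + (27, 10). λ = (10 - 8)/(27 - 4) ≡ 2/23 mod 43. 23⁻¹ ≡ 15 (mod 43), so λ ≡ 30.
  x = λ² - 4 - 27 = 900 - 31 ≡ 9; y = λ·(4 - 9) - 8 ≡ 14. → (9, 14)
4G: (9, 14) + (27, 10). λ = (10 - 14)/(27 - 9) ≡ 39/18 mod 43. 18⁻¹ ≡ 12 (mod 43) since 18·12 = 216 ≡ 1, so λ ≡ 38.
  x = λ² - 9 - 27 = 1444 - 36 ≡ 32; y = λ·(9 - 32) - 14 ≡ 15. → (32, 15)
5G: (32, 15) + (27, 10). λ = (10 - 15)/(27 - 32) ≡ 38/38 mod 43. 38⁻¹ ≡ 17 (mod 43) since 38·17 = 646 ≡ 1, so λ ≡ 1.
  x = λ² - 32 - 27 = 1 - 59 ≡ 28; y = λ·(32 - 28) - 15 ≡ 32. → (28, 32)
6G: (28, 32) + (27, 10). λ = (10 - 32)/(27 - 28) ≡ 21/42 mod 43. 42⁻¹ ≡ 42 (mod 43), so λ ≡ 22.
  x = λ² - 28 - 27 = 484 - 55 ≡ 42; y = λ·(28 - 42) - 32 ≡ 4. → (42, 4)
7G: (42, 4) + (27, 10). λ = (10 - 4)/(27 - 42) ≡ 6/28 mod 43. 28⁻¹ ≡ 20 (mod 43), so λ ≡ 34.
  x = λ² - 42 - 27 = 1156 - 69 ≡ 12; y = λ·(42 - 12) - 4 ≡ 27. → (12, 27)
8G: (12, 27) + (27, 10). λ = (10 - 27)/(27 - 12) ≡ 26/15 mod 43. 15⁻¹ ≡ 23 (mod 43), so λ ≡ 39.
  x = λ² - 12 - 27 = 1521 - 39 ≡ 20; y = λ·(12 - 20) - 27 ≡ 5. → (20, 5)

(20, 5)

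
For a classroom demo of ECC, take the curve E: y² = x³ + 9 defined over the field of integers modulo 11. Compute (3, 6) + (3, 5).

The two points share x = 3 and their y-coordinates satisfy 6 + 5 ≡ 0 (mod 11), so they are inverses. Their sum is 𝒪.

O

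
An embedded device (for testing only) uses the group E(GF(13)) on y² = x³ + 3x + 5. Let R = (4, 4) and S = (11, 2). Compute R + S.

(4, 4) + (11, 2). λ = (2 - 4)/(11 - 4) ≡ 11/7 mod 13. 7⁻¹ ≡ 2 (mod 13) since 7·2 = 14 ≡ 1, so λ ≡ 9.
  x = λ² - 4 - 11 = 81 - 15 ≡ 1; y = λ·(4 - 1) - 4 ≡ 10. → (1, 10)

(1, 10)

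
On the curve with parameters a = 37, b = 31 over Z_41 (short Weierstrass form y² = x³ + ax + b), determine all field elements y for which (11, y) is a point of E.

none

x³ + 37x + 31 = 1769 ≡ 6 (mod 41).
6 is a non-residue mod 41; no y exists.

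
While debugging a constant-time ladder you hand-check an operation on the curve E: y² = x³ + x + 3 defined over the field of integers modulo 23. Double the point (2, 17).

tangent at (2, 17): λ = (3·2² + 1)/(2·17) ≡ 13/11. 11⁻¹ ≡ 21 (mod 23) since 11·21 = 231 ≡ 1, so λ ≡ 13·21 ≡ 20.
  x = λ² - 2 - 2 = 400 - 4 ≡ 5; y = λ·(2 - 5) - 17 ≡ 15. → (5, 15)

(5, 15)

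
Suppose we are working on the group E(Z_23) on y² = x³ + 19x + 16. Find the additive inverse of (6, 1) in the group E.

-(6, 1) = (6, -1 mod 23) = (6, 22).

(6, 22)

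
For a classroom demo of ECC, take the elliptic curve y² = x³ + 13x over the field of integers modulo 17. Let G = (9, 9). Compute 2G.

tangent at (9, 9): λ = (3·9² + 13)/(2·9) ≡ 1/1. 1⁻¹ ≡ 1 (mod 17), so λ ≡ 1·1 ≡ 1.
  x = λ² - 9 - 9 = 1 - 18 ≡ 0; y = λ·(9 - 0) - 9 ≡ 0. → (0, 0)

(0, 0)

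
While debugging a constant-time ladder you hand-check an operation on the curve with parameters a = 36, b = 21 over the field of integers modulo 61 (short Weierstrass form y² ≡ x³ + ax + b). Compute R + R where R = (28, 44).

tangent at (28, 44): λ = (3·28² + 36)/(2·44) ≡ 9/27. 27⁻¹ ≡ 52 (mod 61) since 27·52 = 1404 ≡ 1, so λ ≡ 9·52 ≡ 41.
  x = λ² - 28 - 28 = 1681 - 56 ≡ 39; y = λ·(28 - 39) - 44 ≡ 54. → (39, 54)

(39, 54)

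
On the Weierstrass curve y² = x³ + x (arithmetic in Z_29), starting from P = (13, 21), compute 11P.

(13, 21)

Repeated addition: build up to 11P.
2P: tangent at (13, 21): λ = (3·13² + 1)/(2·21) ≡ 15/13. 13⁻¹ ≡ 9 (mod 29) since 13·9 = 117 ≡ 1, so λ ≡ 15·9 ≡ 19.
  x = λ² - 13 - 13 = 361 - 26 ≡ 16; y = λ·(13 - 16) - 21 ≡ 9. → (16, 9)
3P: (16, 9) + (13, 21). λ = (21 - 9)/(13 - 16) ≡ 12/26 mod 29. 26⁻¹ ≡ 19 (mod 29), so λ ≡ 25.
  x = λ² - 16 - 13 = 625 - 29 ≡ 16; y = λ·(16 - 16) - 9 ≡ 20. → (16, 20)
4P: (16, 20) + (13, 21). λ = (21 - 20)/(13 - 16) ≡ 1/26 mod 29. 26⁻¹ ≡ 19 (mod 29) since 26·19 = 494 ≡ 1, so λ ≡ 19.
  x = λ² - 16 - 13 = 361 - 29 ≡ 13; y = λ·(16 - 13) - 20 ≡ 8. → (13, 8)
5P: (13, 8) + (13, 21): same x and y₁ ≡ -y₂, so the sum is 𝒪.
6P: 𝒪 + (13, 21) = (13, 21) (identity).
7P: tangent at (13, 21): λ = (3·13² + 1)/(2·21) ≡ 15/13. 13⁻¹ ≡ 9 (mod 29), so λ ≡ 15·9 ≡ 19.
  x = λ² - 13 - 13 = 361 - 26 ≡ 16; y = λ·(13 - 16) - 21 ≡ 9. → (16, 9)
8P: (16, 9) + (13, 21). λ = (21 - 9)/(13 - 16) ≡ 12/26 mod 29. 26⁻¹ ≡ 19 (mod 29) since 26·19 = 494 ≡ 1, so λ ≡ 25.
  x = λ² - 16 - 13 = 625 - 29 ≡ 16; y = λ·(16 - 16) - 9 ≡ 20. → (16, 20)
9P: (16, 20) + (13, 21). λ = (21 - 20)/(13 - 16) ≡ 1/26 mod 29. 26⁻¹ ≡ 19 (mod 29), so λ ≡ 19.
  x = λ² - 16 - 13 = 361 - 29 ≡ 13; y = λ·(16 - 13) - 20 ≡ 8. → (13, 8)
10P: (13, 8) + (13, 21): same x and y₁ ≡ -y₂, so the sum is 𝒪.
11P: 𝒪 + (13, 21) = (13, 21) (identity).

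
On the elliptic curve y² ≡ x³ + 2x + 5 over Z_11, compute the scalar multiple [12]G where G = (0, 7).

Double-and-add on 12 = (1100)₂. Start with G = (0, 7) for the leading 1-bit.
double: tangent at (0, 7): λ = (3·0² + 2)/(2·7) ≡ 2/3. 3⁻¹ ≡ 4 (mod 11) since 3·4 = 12 ≡ 1, so λ ≡ 2·4 ≡ 8.
  x = λ² - 0 - 0 = 64 - 0 ≡ 9; y = λ·(0 - 9) - 7 ≡ 9. → (9, 9)
add G: (9, 9) + (0, 7). λ = (7 - 9)/(0 - 9) ≡ 9/2 mod 11. 2⁻¹ ≡ 6 (mod 11), so λ ≡ 10.
  x = λ² - 9 - 0 = 100 - 9 ≡ 3; y = λ·(9 - 3) - 9 ≡ 7. → (3, 7)
double: tangent at (3, 7): λ = (3·3² + 2)/(2·7) ≡ 7/3. 3⁻¹ ≡ 4 (mod 11), so λ ≡ 7·4 ≡ 6.
  x = λ² - 3 - 3 = 36 - 6 ≡ 8; y = λ·(3 - 8) - 7 ≡ 7. → (8, 7)
double: tangent at (8, 7): λ = (3·8² + 2)/(2·7) ≡ 7/3. 3⁻¹ ≡ 4 (mod 11) since 3·4 = 12 ≡ 1, so λ ≡ 7·4 ≡ 6.
  x = λ² - 8 - 8 = 36 - 16 ≡ 9; y = λ·(8 - 9) - 7 ≡ 9. → (9, 9)

(9, 9)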